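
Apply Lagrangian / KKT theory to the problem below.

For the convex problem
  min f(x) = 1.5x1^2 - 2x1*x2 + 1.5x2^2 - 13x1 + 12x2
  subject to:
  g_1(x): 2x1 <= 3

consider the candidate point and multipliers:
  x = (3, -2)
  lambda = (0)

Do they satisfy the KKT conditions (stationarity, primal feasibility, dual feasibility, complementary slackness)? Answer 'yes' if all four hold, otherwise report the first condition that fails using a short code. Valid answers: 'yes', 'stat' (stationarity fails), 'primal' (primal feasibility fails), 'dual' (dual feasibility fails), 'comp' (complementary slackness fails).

Gradient of f: grad f(x) = Q x + c = (0, 0)
Constraint values g_i(x) = a_i^T x - b_i:
  g_1((3, -2)) = 3
Stationarity residual: grad f(x) + sum_i lambda_i a_i = (0, 0)
  -> stationarity OK
Primal feasibility (all g_i <= 0): FAILS
Dual feasibility (all lambda_i >= 0): OK
Complementary slackness (lambda_i * g_i(x) = 0 for all i): OK

Verdict: the first failing condition is primal_feasibility -> primal.

primal


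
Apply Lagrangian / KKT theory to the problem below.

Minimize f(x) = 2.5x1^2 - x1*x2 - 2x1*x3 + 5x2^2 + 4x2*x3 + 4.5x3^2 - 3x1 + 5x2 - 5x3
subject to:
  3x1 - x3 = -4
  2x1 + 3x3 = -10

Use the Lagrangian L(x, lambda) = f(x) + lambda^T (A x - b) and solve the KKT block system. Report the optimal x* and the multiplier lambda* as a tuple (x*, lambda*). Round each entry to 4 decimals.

Form the Lagrangian:
  L(x, lambda) = (1/2) x^T Q x + c^T x + lambda^T (A x - b)
Stationarity (grad_x L = 0): Q x + c + A^T lambda = 0.
Primal feasibility: A x = b.

This gives the KKT block system:
  [ Q   A^T ] [ x     ]   [-c ]
  [ A    0  ] [ lambda ] = [ b ]

Solving the linear system:
  x*      = (-2, 0.1, -2)
  lambda* = (-0.9, 5.9)
  f(x*)   = 35.95

x* = (-2, 0.1, -2), lambda* = (-0.9, 5.9)


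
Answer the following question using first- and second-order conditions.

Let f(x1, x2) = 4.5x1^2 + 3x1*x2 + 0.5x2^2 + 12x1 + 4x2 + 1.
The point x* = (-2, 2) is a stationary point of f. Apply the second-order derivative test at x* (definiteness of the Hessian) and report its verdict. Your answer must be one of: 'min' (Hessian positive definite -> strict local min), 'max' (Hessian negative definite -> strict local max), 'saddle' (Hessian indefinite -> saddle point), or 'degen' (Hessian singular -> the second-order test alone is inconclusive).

Compute the Hessian H = grad^2 f:
  H = [[9, 3], [3, 1]]
Verify stationarity: grad f(x*) = H x* + g = (0, 0).
Eigenvalues of H: 0, 10.
H has a zero eigenvalue (singular; positive semidefinite but not definite), so H is neither positive definite, negative definite, nor indefinite. The second-order test alone is inconclusive -> degen.
(Indeed, f is constant along the null direction of H through x*, so x* is not a strict local extremum.)

degen


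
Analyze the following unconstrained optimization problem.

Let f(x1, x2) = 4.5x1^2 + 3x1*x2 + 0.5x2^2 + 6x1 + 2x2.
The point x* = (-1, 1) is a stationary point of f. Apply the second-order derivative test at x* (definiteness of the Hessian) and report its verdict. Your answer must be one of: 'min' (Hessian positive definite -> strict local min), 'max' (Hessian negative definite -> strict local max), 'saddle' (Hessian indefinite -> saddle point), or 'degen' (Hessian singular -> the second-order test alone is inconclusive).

Compute the Hessian H = grad^2 f:
  H = [[9, 3], [3, 1]]
Verify stationarity: grad f(x*) = H x* + g = (0, 0).
Eigenvalues of H: 0, 10.
H has a zero eigenvalue (singular; positive semidefinite but not definite), so H is neither positive definite, negative definite, nor indefinite. The second-order test alone is inconclusive -> degen.
(Indeed, f is constant along the null direction of H through x*, so x* is not a strict local extremum.)

degen


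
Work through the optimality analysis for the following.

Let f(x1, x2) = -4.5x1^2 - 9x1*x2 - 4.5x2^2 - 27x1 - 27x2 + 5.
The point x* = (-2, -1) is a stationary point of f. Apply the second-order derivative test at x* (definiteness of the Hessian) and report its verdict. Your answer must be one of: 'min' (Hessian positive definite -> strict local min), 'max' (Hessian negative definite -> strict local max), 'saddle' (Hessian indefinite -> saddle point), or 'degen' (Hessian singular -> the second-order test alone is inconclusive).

Compute the Hessian H = grad^2 f:
  H = [[-9, -9], [-9, -9]]
Verify stationarity: grad f(x*) = H x* + g = (0, 0).
Eigenvalues of H: -18, 0.
H has a zero eigenvalue (singular; negative semidefinite but not definite), so H is neither positive definite, negative definite, nor indefinite. The second-order test alone is inconclusive -> degen.
(Indeed, f is constant along the null direction of H through x*, so x* is not a strict local extremum.)

degen


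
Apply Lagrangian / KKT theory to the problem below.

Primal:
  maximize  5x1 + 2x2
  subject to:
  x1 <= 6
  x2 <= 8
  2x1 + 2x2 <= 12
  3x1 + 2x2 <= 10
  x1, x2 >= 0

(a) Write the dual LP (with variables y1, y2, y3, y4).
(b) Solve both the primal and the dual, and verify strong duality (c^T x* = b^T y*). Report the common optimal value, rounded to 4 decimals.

The standard primal-dual pair for 'max c^T x s.t. A x <= b, x >= 0' is:
  Dual:  min b^T y  s.t.  A^T y >= c,  y >= 0.

So the dual LP is:
  minimize  6y1 + 8y2 + 12y3 + 10y4
  subject to:
    y1 + 2y3 + 3y4 >= 5
    y2 + 2y3 + 2y4 >= 2
    y1, y2, y3, y4 >= 0

Solving the primal: x* = (3.3333, 0).
  primal value c^T x* = 16.6667.
Solving the dual: y* = (0, 0, 0, 1.6667).
  dual value b^T y* = 16.6667.
Strong duality: c^T x* = b^T y*. Confirmed.

16.6667


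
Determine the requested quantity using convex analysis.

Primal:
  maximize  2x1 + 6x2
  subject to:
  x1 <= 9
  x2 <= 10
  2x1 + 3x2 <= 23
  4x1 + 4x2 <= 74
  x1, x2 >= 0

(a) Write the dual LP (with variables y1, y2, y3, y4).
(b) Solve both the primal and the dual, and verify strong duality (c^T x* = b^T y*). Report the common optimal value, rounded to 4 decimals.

The standard primal-dual pair for 'max c^T x s.t. A x <= b, x >= 0' is:
  Dual:  min b^T y  s.t.  A^T y >= c,  y >= 0.

So the dual LP is:
  minimize  9y1 + 10y2 + 23y3 + 74y4
  subject to:
    y1 + 2y3 + 4y4 >= 2
    y2 + 3y3 + 4y4 >= 6
    y1, y2, y3, y4 >= 0

Solving the primal: x* = (0, 7.6667).
  primal value c^T x* = 46.
Solving the dual: y* = (0, 0, 2, 0).
  dual value b^T y* = 46.
Strong duality: c^T x* = b^T y*. Confirmed.

46


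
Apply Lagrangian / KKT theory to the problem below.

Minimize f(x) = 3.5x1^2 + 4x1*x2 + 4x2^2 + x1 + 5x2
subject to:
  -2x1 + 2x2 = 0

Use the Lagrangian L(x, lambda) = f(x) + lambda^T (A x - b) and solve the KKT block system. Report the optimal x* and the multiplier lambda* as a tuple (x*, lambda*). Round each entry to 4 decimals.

Form the Lagrangian:
  L(x, lambda) = (1/2) x^T Q x + c^T x + lambda^T (A x - b)
Stationarity (grad_x L = 0): Q x + c + A^T lambda = 0.
Primal feasibility: A x = b.

This gives the KKT block system:
  [ Q   A^T ] [ x     ]   [-c ]
  [ A    0  ] [ lambda ] = [ b ]

Solving the linear system:
  x*      = (-0.2609, -0.2609)
  lambda* = (-0.9348)
  f(x*)   = -0.7826

x* = (-0.2609, -0.2609), lambda* = (-0.9348)


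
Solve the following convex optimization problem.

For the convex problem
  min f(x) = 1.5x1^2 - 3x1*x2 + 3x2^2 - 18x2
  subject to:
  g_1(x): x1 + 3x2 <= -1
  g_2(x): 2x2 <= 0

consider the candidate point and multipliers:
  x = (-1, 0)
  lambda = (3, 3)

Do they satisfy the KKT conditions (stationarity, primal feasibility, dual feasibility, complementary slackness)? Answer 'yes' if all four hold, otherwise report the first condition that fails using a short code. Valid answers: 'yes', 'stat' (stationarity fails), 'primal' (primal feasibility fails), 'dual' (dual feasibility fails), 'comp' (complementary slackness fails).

Gradient of f: grad f(x) = Q x + c = (-3, -15)
Constraint values g_i(x) = a_i^T x - b_i:
  g_1((-1, 0)) = 0
  g_2((-1, 0)) = 0
Stationarity residual: grad f(x) + sum_i lambda_i a_i = (0, 0)
  -> stationarity OK
Primal feasibility (all g_i <= 0): OK
Dual feasibility (all lambda_i >= 0): OK
Complementary slackness (lambda_i * g_i(x) = 0 for all i): OK

Verdict: yes, KKT holds.

yes


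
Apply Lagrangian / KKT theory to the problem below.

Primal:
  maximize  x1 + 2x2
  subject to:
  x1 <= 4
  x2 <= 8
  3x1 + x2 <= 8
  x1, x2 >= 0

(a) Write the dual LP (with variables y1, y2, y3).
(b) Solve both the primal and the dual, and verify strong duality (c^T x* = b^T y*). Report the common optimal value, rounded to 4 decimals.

The standard primal-dual pair for 'max c^T x s.t. A x <= b, x >= 0' is:
  Dual:  min b^T y  s.t.  A^T y >= c,  y >= 0.

So the dual LP is:
  minimize  4y1 + 8y2 + 8y3
  subject to:
    y1 + 3y3 >= 1
    y2 + y3 >= 2
    y1, y2, y3 >= 0

Solving the primal: x* = (0, 8).
  primal value c^T x* = 16.
Solving the dual: y* = (0, 1.6667, 0.3333).
  dual value b^T y* = 16.
Strong duality: c^T x* = b^T y*. Confirmed.

16


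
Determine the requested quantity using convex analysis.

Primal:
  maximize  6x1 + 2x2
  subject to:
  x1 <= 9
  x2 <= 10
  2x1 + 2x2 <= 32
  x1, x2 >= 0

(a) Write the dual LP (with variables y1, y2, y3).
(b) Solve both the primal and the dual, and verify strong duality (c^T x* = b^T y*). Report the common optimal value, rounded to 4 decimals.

The standard primal-dual pair for 'max c^T x s.t. A x <= b, x >= 0' is:
  Dual:  min b^T y  s.t.  A^T y >= c,  y >= 0.

So the dual LP is:
  minimize  9y1 + 10y2 + 32y3
  subject to:
    y1 + 2y3 >= 6
    y2 + 2y3 >= 2
    y1, y2, y3 >= 0

Solving the primal: x* = (9, 7).
  primal value c^T x* = 68.
Solving the dual: y* = (4, 0, 1).
  dual value b^T y* = 68.
Strong duality: c^T x* = b^T y*. Confirmed.

68


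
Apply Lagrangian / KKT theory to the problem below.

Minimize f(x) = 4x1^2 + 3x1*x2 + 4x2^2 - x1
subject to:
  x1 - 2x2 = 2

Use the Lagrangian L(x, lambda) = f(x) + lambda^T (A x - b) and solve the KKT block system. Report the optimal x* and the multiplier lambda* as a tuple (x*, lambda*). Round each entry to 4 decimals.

Form the Lagrangian:
  L(x, lambda) = (1/2) x^T Q x + c^T x + lambda^T (A x - b)
Stationarity (grad_x L = 0): Q x + c + A^T lambda = 0.
Primal feasibility: A x = b.

This gives the KKT block system:
  [ Q   A^T ] [ x     ]   [-c ]
  [ A    0  ] [ lambda ] = [ b ]

Solving the linear system:
  x*      = (0.6154, -0.6923)
  lambda* = (-1.8462)
  f(x*)   = 1.5385

x* = (0.6154, -0.6923), lambda* = (-1.8462)


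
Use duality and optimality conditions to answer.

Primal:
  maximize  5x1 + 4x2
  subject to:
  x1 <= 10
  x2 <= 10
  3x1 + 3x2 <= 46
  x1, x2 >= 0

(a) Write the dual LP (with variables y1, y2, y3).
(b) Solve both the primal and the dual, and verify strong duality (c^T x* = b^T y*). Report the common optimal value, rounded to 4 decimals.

The standard primal-dual pair for 'max c^T x s.t. A x <= b, x >= 0' is:
  Dual:  min b^T y  s.t.  A^T y >= c,  y >= 0.

So the dual LP is:
  minimize  10y1 + 10y2 + 46y3
  subject to:
    y1 + 3y3 >= 5
    y2 + 3y3 >= 4
    y1, y2, y3 >= 0

Solving the primal: x* = (10, 5.3333).
  primal value c^T x* = 71.3333.
Solving the dual: y* = (1, 0, 1.3333).
  dual value b^T y* = 71.3333.
Strong duality: c^T x* = b^T y*. Confirmed.

71.3333


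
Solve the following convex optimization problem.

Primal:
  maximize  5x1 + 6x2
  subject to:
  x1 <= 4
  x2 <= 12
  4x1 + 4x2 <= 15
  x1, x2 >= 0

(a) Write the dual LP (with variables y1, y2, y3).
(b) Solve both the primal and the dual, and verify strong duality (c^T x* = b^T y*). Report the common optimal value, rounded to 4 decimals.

The standard primal-dual pair for 'max c^T x s.t. A x <= b, x >= 0' is:
  Dual:  min b^T y  s.t.  A^T y >= c,  y >= 0.

So the dual LP is:
  minimize  4y1 + 12y2 + 15y3
  subject to:
    y1 + 4y3 >= 5
    y2 + 4y3 >= 6
    y1, y2, y3 >= 0

Solving the primal: x* = (0, 3.75).
  primal value c^T x* = 22.5.
Solving the dual: y* = (0, 0, 1.5).
  dual value b^T y* = 22.5.
Strong duality: c^T x* = b^T y*. Confirmed.

22.5


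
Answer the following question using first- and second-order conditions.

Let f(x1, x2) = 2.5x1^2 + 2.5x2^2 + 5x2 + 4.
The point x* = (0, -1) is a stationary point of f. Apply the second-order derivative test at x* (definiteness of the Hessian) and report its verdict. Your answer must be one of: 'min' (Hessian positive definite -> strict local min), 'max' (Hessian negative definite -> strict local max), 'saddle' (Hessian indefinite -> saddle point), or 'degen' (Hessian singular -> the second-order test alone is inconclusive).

Compute the Hessian H = grad^2 f:
  H = [[5, 0], [0, 5]]
Verify stationarity: grad f(x*) = H x* + g = (0, 0).
Eigenvalues of H: 5, 5.
Both eigenvalues > 0, so H is positive definite -> x* is a strict local min.

min


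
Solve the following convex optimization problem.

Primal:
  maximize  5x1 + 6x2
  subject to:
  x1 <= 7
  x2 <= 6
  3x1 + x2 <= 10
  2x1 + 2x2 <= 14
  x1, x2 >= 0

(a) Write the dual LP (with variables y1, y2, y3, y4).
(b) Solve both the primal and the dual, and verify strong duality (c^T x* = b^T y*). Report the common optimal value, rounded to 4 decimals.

The standard primal-dual pair for 'max c^T x s.t. A x <= b, x >= 0' is:
  Dual:  min b^T y  s.t.  A^T y >= c,  y >= 0.

So the dual LP is:
  minimize  7y1 + 6y2 + 10y3 + 14y4
  subject to:
    y1 + 3y3 + 2y4 >= 5
    y2 + y3 + 2y4 >= 6
    y1, y2, y3, y4 >= 0

Solving the primal: x* = (1, 6).
  primal value c^T x* = 41.
Solving the dual: y* = (0, 1, 0, 2.5).
  dual value b^T y* = 41.
Strong duality: c^T x* = b^T y*. Confirmed.

41


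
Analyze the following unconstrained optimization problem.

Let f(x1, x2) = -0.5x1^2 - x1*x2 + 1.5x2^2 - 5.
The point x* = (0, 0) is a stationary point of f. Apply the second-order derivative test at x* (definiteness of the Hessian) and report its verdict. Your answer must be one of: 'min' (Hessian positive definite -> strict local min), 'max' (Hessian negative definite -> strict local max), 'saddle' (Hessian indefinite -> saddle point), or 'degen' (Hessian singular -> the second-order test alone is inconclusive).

Compute the Hessian H = grad^2 f:
  H = [[-1, -1], [-1, 3]]
Verify stationarity: grad f(x*) = H x* + g = (0, 0).
Eigenvalues of H: -1.2361, 3.2361.
Eigenvalues have mixed signs, so H is indefinite -> x* is a saddle point.

saddle


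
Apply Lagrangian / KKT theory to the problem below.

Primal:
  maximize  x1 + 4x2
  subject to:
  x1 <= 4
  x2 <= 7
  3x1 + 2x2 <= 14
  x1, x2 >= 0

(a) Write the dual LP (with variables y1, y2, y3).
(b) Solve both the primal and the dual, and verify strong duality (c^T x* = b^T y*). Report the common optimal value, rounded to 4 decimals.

The standard primal-dual pair for 'max c^T x s.t. A x <= b, x >= 0' is:
  Dual:  min b^T y  s.t.  A^T y >= c,  y >= 0.

So the dual LP is:
  minimize  4y1 + 7y2 + 14y3
  subject to:
    y1 + 3y3 >= 1
    y2 + 2y3 >= 4
    y1, y2, y3 >= 0

Solving the primal: x* = (0, 7).
  primal value c^T x* = 28.
Solving the dual: y* = (0, 0, 2).
  dual value b^T y* = 28.
Strong duality: c^T x* = b^T y*. Confirmed.

28


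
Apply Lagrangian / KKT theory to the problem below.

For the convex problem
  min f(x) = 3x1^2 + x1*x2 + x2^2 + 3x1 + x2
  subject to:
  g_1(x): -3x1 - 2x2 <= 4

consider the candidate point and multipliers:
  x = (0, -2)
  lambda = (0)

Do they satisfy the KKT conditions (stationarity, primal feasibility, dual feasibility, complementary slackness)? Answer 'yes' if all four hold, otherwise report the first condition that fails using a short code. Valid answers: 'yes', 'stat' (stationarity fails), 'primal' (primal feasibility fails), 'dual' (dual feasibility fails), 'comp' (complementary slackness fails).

Gradient of f: grad f(x) = Q x + c = (1, -3)
Constraint values g_i(x) = a_i^T x - b_i:
  g_1((0, -2)) = 0
Stationarity residual: grad f(x) + sum_i lambda_i a_i = (1, -3)
  -> stationarity FAILS
Primal feasibility (all g_i <= 0): OK
Dual feasibility (all lambda_i >= 0): OK
Complementary slackness (lambda_i * g_i(x) = 0 for all i): OK

Verdict: the first failing condition is stationarity -> stat.

stat


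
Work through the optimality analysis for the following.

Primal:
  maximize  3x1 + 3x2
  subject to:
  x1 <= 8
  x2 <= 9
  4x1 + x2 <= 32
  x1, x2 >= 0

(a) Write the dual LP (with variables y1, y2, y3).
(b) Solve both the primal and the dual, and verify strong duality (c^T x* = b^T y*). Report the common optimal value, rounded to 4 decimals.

The standard primal-dual pair for 'max c^T x s.t. A x <= b, x >= 0' is:
  Dual:  min b^T y  s.t.  A^T y >= c,  y >= 0.

So the dual LP is:
  minimize  8y1 + 9y2 + 32y3
  subject to:
    y1 + 4y3 >= 3
    y2 + y3 >= 3
    y1, y2, y3 >= 0

Solving the primal: x* = (5.75, 9).
  primal value c^T x* = 44.25.
Solving the dual: y* = (0, 2.25, 0.75).
  dual value b^T y* = 44.25.
Strong duality: c^T x* = b^T y*. Confirmed.

44.25


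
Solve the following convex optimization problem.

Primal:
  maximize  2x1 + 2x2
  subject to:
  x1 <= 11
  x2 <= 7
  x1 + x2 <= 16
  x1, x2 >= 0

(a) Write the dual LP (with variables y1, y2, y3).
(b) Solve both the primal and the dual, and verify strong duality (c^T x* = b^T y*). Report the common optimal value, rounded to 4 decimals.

The standard primal-dual pair for 'max c^T x s.t. A x <= b, x >= 0' is:
  Dual:  min b^T y  s.t.  A^T y >= c,  y >= 0.

So the dual LP is:
  minimize  11y1 + 7y2 + 16y3
  subject to:
    y1 + y3 >= 2
    y2 + y3 >= 2
    y1, y2, y3 >= 0

Solving the primal: x* = (9, 7).
  primal value c^T x* = 32.
Solving the dual: y* = (0, 0, 2).
  dual value b^T y* = 32.
Strong duality: c^T x* = b^T y*. Confirmed.

32


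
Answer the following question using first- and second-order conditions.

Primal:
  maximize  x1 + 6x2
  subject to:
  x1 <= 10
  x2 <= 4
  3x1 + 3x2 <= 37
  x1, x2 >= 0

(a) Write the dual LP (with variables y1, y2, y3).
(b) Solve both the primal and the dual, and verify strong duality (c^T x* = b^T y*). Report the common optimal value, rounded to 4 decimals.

The standard primal-dual pair for 'max c^T x s.t. A x <= b, x >= 0' is:
  Dual:  min b^T y  s.t.  A^T y >= c,  y >= 0.

So the dual LP is:
  minimize  10y1 + 4y2 + 37y3
  subject to:
    y1 + 3y3 >= 1
    y2 + 3y3 >= 6
    y1, y2, y3 >= 0

Solving the primal: x* = (8.3333, 4).
  primal value c^T x* = 32.3333.
Solving the dual: y* = (0, 5, 0.3333).
  dual value b^T y* = 32.3333.
Strong duality: c^T x* = b^T y*. Confirmed.

32.3333


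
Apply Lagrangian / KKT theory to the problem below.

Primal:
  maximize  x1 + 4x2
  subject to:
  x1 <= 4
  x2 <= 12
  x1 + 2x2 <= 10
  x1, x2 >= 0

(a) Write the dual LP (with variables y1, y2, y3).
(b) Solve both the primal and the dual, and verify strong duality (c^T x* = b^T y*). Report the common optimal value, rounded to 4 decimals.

The standard primal-dual pair for 'max c^T x s.t. A x <= b, x >= 0' is:
  Dual:  min b^T y  s.t.  A^T y >= c,  y >= 0.

So the dual LP is:
  minimize  4y1 + 12y2 + 10y3
  subject to:
    y1 + y3 >= 1
    y2 + 2y3 >= 4
    y1, y2, y3 >= 0

Solving the primal: x* = (0, 5).
  primal value c^T x* = 20.
Solving the dual: y* = (0, 0, 2).
  dual value b^T y* = 20.
Strong duality: c^T x* = b^T y*. Confirmed.

20


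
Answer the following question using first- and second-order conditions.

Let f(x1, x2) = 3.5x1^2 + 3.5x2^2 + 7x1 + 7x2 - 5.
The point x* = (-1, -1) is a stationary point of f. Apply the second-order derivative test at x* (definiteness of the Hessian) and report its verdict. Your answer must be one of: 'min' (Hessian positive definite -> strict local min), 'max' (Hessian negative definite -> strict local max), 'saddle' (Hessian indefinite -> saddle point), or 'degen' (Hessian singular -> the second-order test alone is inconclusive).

Compute the Hessian H = grad^2 f:
  H = [[7, 0], [0, 7]]
Verify stationarity: grad f(x*) = H x* + g = (0, 0).
Eigenvalues of H: 7, 7.
Both eigenvalues > 0, so H is positive definite -> x* is a strict local min.

min


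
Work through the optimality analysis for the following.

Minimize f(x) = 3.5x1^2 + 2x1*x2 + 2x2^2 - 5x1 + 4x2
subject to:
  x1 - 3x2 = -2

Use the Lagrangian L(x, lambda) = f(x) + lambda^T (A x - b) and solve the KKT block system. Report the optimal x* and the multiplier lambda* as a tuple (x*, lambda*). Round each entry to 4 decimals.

Form the Lagrangian:
  L(x, lambda) = (1/2) x^T Q x + c^T x + lambda^T (A x - b)
Stationarity (grad_x L = 0): Q x + c + A^T lambda = 0.
Primal feasibility: A x = b.

This gives the KKT block system:
  [ Q   A^T ] [ x     ]   [-c ]
  [ A    0  ] [ lambda ] = [ b ]

Solving the linear system:
  x*      = (0.1646, 0.7215)
  lambda* = (2.4051)
  f(x*)   = 3.4367

x* = (0.1646, 0.7215), lambda* = (2.4051)


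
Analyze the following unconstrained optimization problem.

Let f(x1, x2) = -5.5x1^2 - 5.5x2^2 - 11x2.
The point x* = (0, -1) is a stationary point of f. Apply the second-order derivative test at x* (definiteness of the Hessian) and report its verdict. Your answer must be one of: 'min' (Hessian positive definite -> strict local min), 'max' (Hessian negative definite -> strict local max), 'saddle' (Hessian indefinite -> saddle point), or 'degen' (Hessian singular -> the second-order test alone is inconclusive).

Compute the Hessian H = grad^2 f:
  H = [[-11, 0], [0, -11]]
Verify stationarity: grad f(x*) = H x* + g = (0, 0).
Eigenvalues of H: -11, -11.
Both eigenvalues < 0, so H is negative definite -> x* is a strict local max.

max


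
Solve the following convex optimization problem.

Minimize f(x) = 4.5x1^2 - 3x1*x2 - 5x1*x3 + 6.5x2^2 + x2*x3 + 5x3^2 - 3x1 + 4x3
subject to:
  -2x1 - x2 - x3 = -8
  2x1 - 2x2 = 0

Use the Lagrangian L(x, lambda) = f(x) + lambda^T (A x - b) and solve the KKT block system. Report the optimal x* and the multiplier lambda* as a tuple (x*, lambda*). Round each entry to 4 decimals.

Form the Lagrangian:
  L(x, lambda) = (1/2) x^T Q x + c^T x + lambda^T (A x - b)
Stationarity (grad_x L = 0): Q x + c + A^T lambda = 0.
Primal feasibility: A x = b.

This gives the KKT block system:
  [ Q   A^T ] [ x     ]   [-c ]
  [ A    0  ] [ lambda ] = [ b ]

Solving the linear system:
  x*      = (2.2077, 2.2077, 1.3769)
  lambda* = (8.9385, 7.2577)
  f(x*)   = 35.1962

x* = (2.2077, 2.2077, 1.3769), lambda* = (8.9385, 7.2577)


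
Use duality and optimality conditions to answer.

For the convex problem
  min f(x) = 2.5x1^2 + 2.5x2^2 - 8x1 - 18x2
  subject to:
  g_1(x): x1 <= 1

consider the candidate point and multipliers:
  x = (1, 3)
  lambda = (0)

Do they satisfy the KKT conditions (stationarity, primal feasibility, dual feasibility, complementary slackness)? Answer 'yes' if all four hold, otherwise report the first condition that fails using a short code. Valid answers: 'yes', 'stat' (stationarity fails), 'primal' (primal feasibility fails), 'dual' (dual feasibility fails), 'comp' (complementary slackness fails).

Gradient of f: grad f(x) = Q x + c = (-3, -3)
Constraint values g_i(x) = a_i^T x - b_i:
  g_1((1, 3)) = 0
Stationarity residual: grad f(x) + sum_i lambda_i a_i = (-3, -3)
  -> stationarity FAILS
Primal feasibility (all g_i <= 0): OK
Dual feasibility (all lambda_i >= 0): OK
Complementary slackness (lambda_i * g_i(x) = 0 for all i): OK

Verdict: the first failing condition is stationarity -> stat.

stat


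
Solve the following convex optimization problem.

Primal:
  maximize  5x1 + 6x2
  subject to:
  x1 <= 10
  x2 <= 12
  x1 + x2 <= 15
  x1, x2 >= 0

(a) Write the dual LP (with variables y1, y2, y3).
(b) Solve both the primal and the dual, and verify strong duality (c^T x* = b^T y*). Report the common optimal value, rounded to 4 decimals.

The standard primal-dual pair for 'max c^T x s.t. A x <= b, x >= 0' is:
  Dual:  min b^T y  s.t.  A^T y >= c,  y >= 0.

So the dual LP is:
  minimize  10y1 + 12y2 + 15y3
  subject to:
    y1 + y3 >= 5
    y2 + y3 >= 6
    y1, y2, y3 >= 0

Solving the primal: x* = (3, 12).
  primal value c^T x* = 87.
Solving the dual: y* = (0, 1, 5).
  dual value b^T y* = 87.
Strong duality: c^T x* = b^T y*. Confirmed.

87


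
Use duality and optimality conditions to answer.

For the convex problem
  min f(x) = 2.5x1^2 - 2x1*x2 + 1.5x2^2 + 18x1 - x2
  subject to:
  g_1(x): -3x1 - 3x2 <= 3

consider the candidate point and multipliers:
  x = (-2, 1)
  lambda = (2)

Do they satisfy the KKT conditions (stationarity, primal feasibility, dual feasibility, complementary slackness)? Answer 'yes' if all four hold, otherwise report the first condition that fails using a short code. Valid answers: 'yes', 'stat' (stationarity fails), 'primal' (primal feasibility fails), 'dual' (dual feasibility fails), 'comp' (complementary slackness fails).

Gradient of f: grad f(x) = Q x + c = (6, 6)
Constraint values g_i(x) = a_i^T x - b_i:
  g_1((-2, 1)) = 0
Stationarity residual: grad f(x) + sum_i lambda_i a_i = (0, 0)
  -> stationarity OK
Primal feasibility (all g_i <= 0): OK
Dual feasibility (all lambda_i >= 0): OK
Complementary slackness (lambda_i * g_i(x) = 0 for all i): OK

Verdict: yes, KKT holds.

yes


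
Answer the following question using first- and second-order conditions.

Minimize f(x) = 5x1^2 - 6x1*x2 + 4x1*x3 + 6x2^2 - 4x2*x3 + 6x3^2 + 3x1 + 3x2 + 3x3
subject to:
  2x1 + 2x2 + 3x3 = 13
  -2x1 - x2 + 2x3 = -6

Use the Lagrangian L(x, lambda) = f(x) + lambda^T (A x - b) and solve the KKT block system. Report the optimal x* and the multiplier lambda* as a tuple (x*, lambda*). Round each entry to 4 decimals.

Form the Lagrangian:
  L(x, lambda) = (1/2) x^T Q x + c^T x + lambda^T (A x - b)
Stationarity (grad_x L = 0): Q x + c + A^T lambda = 0.
Primal feasibility: A x = b.

This gives the KKT block system:
  [ Q   A^T ] [ x     ]   [-c ]
  [ A    0  ] [ lambda ] = [ b ]

Solving the linear system:
  x*      = (2.5996, 2.5719, 0.8856)
  lambda* = (-6.1691, 2.3846)
  f(x*)   = 56.3388

x* = (2.5996, 2.5719, 0.8856), lambda* = (-6.1691, 2.3846)


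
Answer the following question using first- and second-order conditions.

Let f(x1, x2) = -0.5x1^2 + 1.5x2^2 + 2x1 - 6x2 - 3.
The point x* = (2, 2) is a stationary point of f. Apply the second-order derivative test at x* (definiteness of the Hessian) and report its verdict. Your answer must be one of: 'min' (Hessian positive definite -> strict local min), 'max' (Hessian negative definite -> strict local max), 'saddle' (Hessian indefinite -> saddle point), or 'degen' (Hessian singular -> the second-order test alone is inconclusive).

Compute the Hessian H = grad^2 f:
  H = [[-1, 0], [0, 3]]
Verify stationarity: grad f(x*) = H x* + g = (0, 0).
Eigenvalues of H: -1, 3.
Eigenvalues have mixed signs, so H is indefinite -> x* is a saddle point.

saddle


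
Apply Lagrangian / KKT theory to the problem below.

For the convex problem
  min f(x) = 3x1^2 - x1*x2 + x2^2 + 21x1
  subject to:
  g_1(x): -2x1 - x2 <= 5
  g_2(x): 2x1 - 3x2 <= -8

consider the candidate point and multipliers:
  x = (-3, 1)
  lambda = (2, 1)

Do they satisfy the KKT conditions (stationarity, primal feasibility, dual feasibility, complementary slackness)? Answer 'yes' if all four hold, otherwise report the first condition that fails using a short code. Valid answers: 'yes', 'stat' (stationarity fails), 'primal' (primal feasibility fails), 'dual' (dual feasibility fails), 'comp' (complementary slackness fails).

Gradient of f: grad f(x) = Q x + c = (2, 5)
Constraint values g_i(x) = a_i^T x - b_i:
  g_1((-3, 1)) = 0
  g_2((-3, 1)) = -1
Stationarity residual: grad f(x) + sum_i lambda_i a_i = (0, 0)
  -> stationarity OK
Primal feasibility (all g_i <= 0): OK
Dual feasibility (all lambda_i >= 0): OK
Complementary slackness (lambda_i * g_i(x) = 0 for all i): FAILS

Verdict: the first failing condition is complementary_slackness -> comp.

comp


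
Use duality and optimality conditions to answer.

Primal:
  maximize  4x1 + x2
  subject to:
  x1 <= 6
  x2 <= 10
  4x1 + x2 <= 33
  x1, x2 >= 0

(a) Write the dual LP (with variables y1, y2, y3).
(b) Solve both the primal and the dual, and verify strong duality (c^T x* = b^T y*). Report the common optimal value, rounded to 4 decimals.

The standard primal-dual pair for 'max c^T x s.t. A x <= b, x >= 0' is:
  Dual:  min b^T y  s.t.  A^T y >= c,  y >= 0.

So the dual LP is:
  minimize  6y1 + 10y2 + 33y3
  subject to:
    y1 + 4y3 >= 4
    y2 + y3 >= 1
    y1, y2, y3 >= 0

Solving the primal: x* = (5.75, 10).
  primal value c^T x* = 33.
Solving the dual: y* = (0, 0, 1).
  dual value b^T y* = 33.
Strong duality: c^T x* = b^T y*. Confirmed.

33


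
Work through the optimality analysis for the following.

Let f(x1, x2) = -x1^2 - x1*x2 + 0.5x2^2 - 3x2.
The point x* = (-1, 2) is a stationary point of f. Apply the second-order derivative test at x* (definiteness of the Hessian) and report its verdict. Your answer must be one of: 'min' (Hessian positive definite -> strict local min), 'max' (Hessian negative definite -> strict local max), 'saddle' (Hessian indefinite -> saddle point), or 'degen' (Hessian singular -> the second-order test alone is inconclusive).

Compute the Hessian H = grad^2 f:
  H = [[-2, -1], [-1, 1]]
Verify stationarity: grad f(x*) = H x* + g = (0, 0).
Eigenvalues of H: -2.3028, 1.3028.
Eigenvalues have mixed signs, so H is indefinite -> x* is a saddle point.

saddle


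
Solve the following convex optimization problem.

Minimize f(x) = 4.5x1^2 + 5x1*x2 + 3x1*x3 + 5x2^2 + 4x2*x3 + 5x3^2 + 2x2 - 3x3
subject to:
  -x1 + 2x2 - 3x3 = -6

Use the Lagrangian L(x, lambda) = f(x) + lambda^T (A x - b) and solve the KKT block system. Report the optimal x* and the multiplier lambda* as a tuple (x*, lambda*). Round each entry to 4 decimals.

Form the Lagrangian:
  L(x, lambda) = (1/2) x^T Q x + c^T x + lambda^T (A x - b)
Stationarity (grad_x L = 0): Q x + c + A^T lambda = 0.
Primal feasibility: A x = b.

This gives the KKT block system:
  [ Q   A^T ] [ x     ]   [-c ]
  [ A    0  ] [ lambda ] = [ b ]

Solving the linear system:
  x*      = (0.4503, -1.1571, 1.0785)
  lambda* = (1.5026)
  f(x*)   = 1.733

x* = (0.4503, -1.1571, 1.0785), lambda* = (1.5026)


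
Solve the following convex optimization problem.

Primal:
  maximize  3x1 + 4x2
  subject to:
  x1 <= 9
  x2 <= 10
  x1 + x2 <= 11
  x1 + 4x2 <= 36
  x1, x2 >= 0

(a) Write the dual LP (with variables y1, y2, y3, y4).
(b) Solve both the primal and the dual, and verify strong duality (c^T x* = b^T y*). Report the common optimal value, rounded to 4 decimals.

The standard primal-dual pair for 'max c^T x s.t. A x <= b, x >= 0' is:
  Dual:  min b^T y  s.t.  A^T y >= c,  y >= 0.

So the dual LP is:
  minimize  9y1 + 10y2 + 11y3 + 36y4
  subject to:
    y1 + y3 + y4 >= 3
    y2 + y3 + 4y4 >= 4
    y1, y2, y3, y4 >= 0

Solving the primal: x* = (2.6667, 8.3333).
  primal value c^T x* = 41.3333.
Solving the dual: y* = (0, 0, 2.6667, 0.3333).
  dual value b^T y* = 41.3333.
Strong duality: c^T x* = b^T y*. Confirmed.

41.3333


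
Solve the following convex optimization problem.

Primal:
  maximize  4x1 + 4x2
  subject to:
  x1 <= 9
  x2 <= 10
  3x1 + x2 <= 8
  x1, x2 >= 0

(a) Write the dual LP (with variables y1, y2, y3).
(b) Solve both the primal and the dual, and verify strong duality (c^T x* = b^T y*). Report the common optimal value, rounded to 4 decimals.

The standard primal-dual pair for 'max c^T x s.t. A x <= b, x >= 0' is:
  Dual:  min b^T y  s.t.  A^T y >= c,  y >= 0.

So the dual LP is:
  minimize  9y1 + 10y2 + 8y3
  subject to:
    y1 + 3y3 >= 4
    y2 + y3 >= 4
    y1, y2, y3 >= 0

Solving the primal: x* = (0, 8).
  primal value c^T x* = 32.
Solving the dual: y* = (0, 0, 4).
  dual value b^T y* = 32.
Strong duality: c^T x* = b^T y*. Confirmed.

32


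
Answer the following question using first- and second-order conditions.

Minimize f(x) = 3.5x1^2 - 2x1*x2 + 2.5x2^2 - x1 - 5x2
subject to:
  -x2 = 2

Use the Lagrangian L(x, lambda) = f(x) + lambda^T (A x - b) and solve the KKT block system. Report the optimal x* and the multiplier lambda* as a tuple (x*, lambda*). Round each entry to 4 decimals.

Form the Lagrangian:
  L(x, lambda) = (1/2) x^T Q x + c^T x + lambda^T (A x - b)
Stationarity (grad_x L = 0): Q x + c + A^T lambda = 0.
Primal feasibility: A x = b.

This gives the KKT block system:
  [ Q   A^T ] [ x     ]   [-c ]
  [ A    0  ] [ lambda ] = [ b ]

Solving the linear system:
  x*      = (-0.4286, -2)
  lambda* = (-14.1429)
  f(x*)   = 19.3571

x* = (-0.4286, -2), lambda* = (-14.1429)


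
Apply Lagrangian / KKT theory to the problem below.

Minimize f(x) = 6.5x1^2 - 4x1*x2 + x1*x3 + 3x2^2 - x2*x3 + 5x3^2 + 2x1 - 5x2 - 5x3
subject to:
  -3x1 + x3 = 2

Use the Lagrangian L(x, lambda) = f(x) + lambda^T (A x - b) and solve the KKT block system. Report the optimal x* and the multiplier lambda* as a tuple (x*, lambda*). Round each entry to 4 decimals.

Form the Lagrangian:
  L(x, lambda) = (1/2) x^T Q x + c^T x + lambda^T (A x - b)
Stationarity (grad_x L = 0): Q x + c + A^T lambda = 0.
Primal feasibility: A x = b.

This gives the KKT block system:
  [ Q   A^T ] [ x     ]   [-c ]
  [ A    0  ] [ lambda ] = [ b ]

Solving the linear system:
  x*      = (-0.405, 0.6942, 0.7851)
  lambda* = (-1.7521)
  f(x*)   = -2.3512

x* = (-0.405, 0.6942, 0.7851), lambda* = (-1.7521)


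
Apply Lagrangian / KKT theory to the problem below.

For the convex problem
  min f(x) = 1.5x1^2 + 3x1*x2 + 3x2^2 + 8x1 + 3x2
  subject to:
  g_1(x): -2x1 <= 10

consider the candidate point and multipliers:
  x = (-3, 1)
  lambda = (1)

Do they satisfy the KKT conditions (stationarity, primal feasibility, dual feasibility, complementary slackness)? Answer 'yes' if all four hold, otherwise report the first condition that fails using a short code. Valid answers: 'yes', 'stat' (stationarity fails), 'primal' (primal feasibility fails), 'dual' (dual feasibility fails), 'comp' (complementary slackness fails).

Gradient of f: grad f(x) = Q x + c = (2, 0)
Constraint values g_i(x) = a_i^T x - b_i:
  g_1((-3, 1)) = -4
Stationarity residual: grad f(x) + sum_i lambda_i a_i = (0, 0)
  -> stationarity OK
Primal feasibility (all g_i <= 0): OK
Dual feasibility (all lambda_i >= 0): OK
Complementary slackness (lambda_i * g_i(x) = 0 for all i): FAILS

Verdict: the first failing condition is complementary_slackness -> comp.

comp


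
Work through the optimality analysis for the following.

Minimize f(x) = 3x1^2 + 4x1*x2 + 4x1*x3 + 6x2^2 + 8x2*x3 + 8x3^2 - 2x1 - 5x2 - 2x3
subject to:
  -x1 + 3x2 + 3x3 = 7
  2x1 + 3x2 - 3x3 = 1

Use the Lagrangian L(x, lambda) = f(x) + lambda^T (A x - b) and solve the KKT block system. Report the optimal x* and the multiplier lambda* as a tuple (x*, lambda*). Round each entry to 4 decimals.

Form the Lagrangian:
  L(x, lambda) = (1/2) x^T Q x + c^T x + lambda^T (A x - b)
Stationarity (grad_x L = 0): Q x + c + A^T lambda = 0.
Primal feasibility: A x = b.

This gives the KKT block system:
  [ Q   A^T ] [ x     ]   [-c ]
  [ A    0  ] [ lambda ] = [ b ]

Solving the linear system:
  x*      = (-1.4143, 1.569, 0.2929)
  lambda* = (-3.3492, -0.1556)
  f(x*)   = 8.9988

x* = (-1.4143, 1.569, 0.2929), lambda* = (-3.3492, -0.1556)


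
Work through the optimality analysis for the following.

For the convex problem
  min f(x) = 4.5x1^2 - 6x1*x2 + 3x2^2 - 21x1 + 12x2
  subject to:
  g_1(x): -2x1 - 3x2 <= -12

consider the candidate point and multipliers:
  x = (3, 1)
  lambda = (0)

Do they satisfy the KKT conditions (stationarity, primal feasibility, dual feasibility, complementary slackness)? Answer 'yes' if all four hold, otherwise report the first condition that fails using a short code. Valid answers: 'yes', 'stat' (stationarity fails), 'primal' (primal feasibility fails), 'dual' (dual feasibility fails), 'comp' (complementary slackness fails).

Gradient of f: grad f(x) = Q x + c = (0, 0)
Constraint values g_i(x) = a_i^T x - b_i:
  g_1((3, 1)) = 3
Stationarity residual: grad f(x) + sum_i lambda_i a_i = (0, 0)
  -> stationarity OK
Primal feasibility (all g_i <= 0): FAILS
Dual feasibility (all lambda_i >= 0): OK
Complementary slackness (lambda_i * g_i(x) = 0 for all i): OK

Verdict: the first failing condition is primal_feasibility -> primal.

primal


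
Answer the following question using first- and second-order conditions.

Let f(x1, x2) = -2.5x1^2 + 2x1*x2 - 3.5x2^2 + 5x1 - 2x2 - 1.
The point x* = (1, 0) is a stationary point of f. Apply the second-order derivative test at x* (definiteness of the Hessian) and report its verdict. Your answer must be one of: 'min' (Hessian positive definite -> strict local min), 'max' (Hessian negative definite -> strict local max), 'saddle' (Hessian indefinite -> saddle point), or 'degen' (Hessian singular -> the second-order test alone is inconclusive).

Compute the Hessian H = grad^2 f:
  H = [[-5, 2], [2, -7]]
Verify stationarity: grad f(x*) = H x* + g = (0, 0).
Eigenvalues of H: -8.2361, -3.7639.
Both eigenvalues < 0, so H is negative definite -> x* is a strict local max.

max


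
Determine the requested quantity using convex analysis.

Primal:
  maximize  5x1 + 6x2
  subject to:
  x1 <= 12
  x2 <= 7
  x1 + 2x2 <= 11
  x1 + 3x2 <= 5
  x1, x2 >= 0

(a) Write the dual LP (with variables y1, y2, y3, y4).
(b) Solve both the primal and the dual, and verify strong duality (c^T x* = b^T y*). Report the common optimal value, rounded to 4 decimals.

The standard primal-dual pair for 'max c^T x s.t. A x <= b, x >= 0' is:
  Dual:  min b^T y  s.t.  A^T y >= c,  y >= 0.

So the dual LP is:
  minimize  12y1 + 7y2 + 11y3 + 5y4
  subject to:
    y1 + y3 + y4 >= 5
    y2 + 2y3 + 3y4 >= 6
    y1, y2, y3, y4 >= 0

Solving the primal: x* = (5, 0).
  primal value c^T x* = 25.
Solving the dual: y* = (0, 0, 0, 5).
  dual value b^T y* = 25.
Strong duality: c^T x* = b^T y*. Confirmed.

25


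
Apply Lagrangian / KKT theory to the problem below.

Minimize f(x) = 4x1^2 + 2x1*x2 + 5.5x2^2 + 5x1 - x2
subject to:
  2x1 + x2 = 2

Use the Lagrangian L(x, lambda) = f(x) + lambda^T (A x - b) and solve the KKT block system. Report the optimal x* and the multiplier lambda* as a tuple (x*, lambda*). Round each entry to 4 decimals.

Form the Lagrangian:
  L(x, lambda) = (1/2) x^T Q x + c^T x + lambda^T (A x - b)
Stationarity (grad_x L = 0): Q x + c + A^T lambda = 0.
Primal feasibility: A x = b.

This gives the KKT block system:
  [ Q   A^T ] [ x     ]   [-c ]
  [ A    0  ] [ lambda ] = [ b ]

Solving the linear system:
  x*      = (0.75, 0.5)
  lambda* = (-6)
  f(x*)   = 7.625

x* = (0.75, 0.5), lambda* = (-6)


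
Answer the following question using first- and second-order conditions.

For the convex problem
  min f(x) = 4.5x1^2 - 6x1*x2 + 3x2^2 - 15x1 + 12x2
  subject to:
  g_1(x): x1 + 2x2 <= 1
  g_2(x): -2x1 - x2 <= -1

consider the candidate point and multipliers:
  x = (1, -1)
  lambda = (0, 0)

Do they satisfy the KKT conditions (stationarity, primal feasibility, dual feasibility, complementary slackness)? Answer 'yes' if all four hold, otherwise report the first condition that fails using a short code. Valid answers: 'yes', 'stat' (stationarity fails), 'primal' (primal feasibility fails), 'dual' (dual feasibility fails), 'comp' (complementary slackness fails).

Gradient of f: grad f(x) = Q x + c = (0, 0)
Constraint values g_i(x) = a_i^T x - b_i:
  g_1((1, -1)) = -2
  g_2((1, -1)) = 0
Stationarity residual: grad f(x) + sum_i lambda_i a_i = (0, 0)
  -> stationarity OK
Primal feasibility (all g_i <= 0): OK
Dual feasibility (all lambda_i >= 0): OK
Complementary slackness (lambda_i * g_i(x) = 0 for all i): OK

Verdict: yes, KKT holds.

yes


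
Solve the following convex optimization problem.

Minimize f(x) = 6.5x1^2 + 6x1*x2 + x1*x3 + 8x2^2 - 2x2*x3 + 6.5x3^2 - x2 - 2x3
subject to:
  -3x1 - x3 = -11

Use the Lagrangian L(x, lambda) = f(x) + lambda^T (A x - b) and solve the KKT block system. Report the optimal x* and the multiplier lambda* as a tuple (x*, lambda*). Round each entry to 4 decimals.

Form the Lagrangian:
  L(x, lambda) = (1/2) x^T Q x + c^T x + lambda^T (A x - b)
Stationarity (grad_x L = 0): Q x + c + A^T lambda = 0.
Primal feasibility: A x = b.

This gives the KKT block system:
  [ Q   A^T ] [ x     ]   [-c ]
  [ A    0  ] [ lambda ] = [ b ]

Solving the linear system:
  x*      = (3.4326, -1.137, 0.7022)
  lambda* = (12.8348)
  f(x*)   = 70.4576

x* = (3.4326, -1.137, 0.7022), lambda* = (12.8348)


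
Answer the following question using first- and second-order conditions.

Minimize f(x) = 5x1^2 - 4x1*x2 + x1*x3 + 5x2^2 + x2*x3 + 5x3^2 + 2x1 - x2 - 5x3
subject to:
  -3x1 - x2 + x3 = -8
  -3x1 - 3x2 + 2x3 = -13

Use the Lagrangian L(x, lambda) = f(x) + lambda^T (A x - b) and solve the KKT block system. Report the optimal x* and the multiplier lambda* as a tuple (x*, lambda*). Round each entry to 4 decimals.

Form the Lagrangian:
  L(x, lambda) = (1/2) x^T Q x + c^T x + lambda^T (A x - b)
Stationarity (grad_x L = 0): Q x + c + A^T lambda = 0.
Primal feasibility: A x = b.

This gives the KKT block system:
  [ Q   A^T ] [ x     ]   [-c ]
  [ A    0  ] [ lambda ] = [ b ]

Solving the linear system:
  x*      = (1.7169, 2.1508, -0.6983)
  lambda* = (-1.5372, 4.8264)
  f(x*)   = 27.6105

x* = (1.7169, 2.1508, -0.6983), lambda* = (-1.5372, 4.8264)
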